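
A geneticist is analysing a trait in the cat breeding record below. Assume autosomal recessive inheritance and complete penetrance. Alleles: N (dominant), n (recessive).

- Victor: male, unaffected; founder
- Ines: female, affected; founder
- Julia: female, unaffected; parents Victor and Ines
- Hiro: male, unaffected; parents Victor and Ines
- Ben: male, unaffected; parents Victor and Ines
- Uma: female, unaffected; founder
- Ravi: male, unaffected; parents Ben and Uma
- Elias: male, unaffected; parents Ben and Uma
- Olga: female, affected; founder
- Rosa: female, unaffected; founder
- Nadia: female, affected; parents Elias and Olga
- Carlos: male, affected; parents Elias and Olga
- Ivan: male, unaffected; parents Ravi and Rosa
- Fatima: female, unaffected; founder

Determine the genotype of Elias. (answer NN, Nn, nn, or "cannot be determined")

Nn

From phenotype alone, Elias is NN or Nn.
Elias is unaffected so carries N and passed n to Nadia (nn), so Elias is Nn.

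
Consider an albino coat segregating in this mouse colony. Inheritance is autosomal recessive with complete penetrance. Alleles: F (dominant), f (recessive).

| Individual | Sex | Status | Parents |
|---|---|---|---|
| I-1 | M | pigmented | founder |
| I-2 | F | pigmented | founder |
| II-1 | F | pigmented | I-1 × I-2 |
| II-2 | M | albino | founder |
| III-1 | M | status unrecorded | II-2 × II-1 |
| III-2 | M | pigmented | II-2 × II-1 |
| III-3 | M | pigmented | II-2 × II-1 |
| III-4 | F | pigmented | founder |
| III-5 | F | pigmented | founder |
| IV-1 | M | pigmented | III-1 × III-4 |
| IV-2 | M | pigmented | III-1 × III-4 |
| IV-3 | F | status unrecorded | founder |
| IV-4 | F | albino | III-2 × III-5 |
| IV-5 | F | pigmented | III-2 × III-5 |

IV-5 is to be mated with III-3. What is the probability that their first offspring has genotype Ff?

1/2

III-2 is pigmented so carries F and received f from II-2 (ff), so III-2 is Ff.
III-5 is pigmented so carries F and passed f to IV-4 (ff), so III-5 is Ff.
IV-5 is a pigmented offspring of III-2 (Ff) × III-5 (Ff), whose cross gives 1/4 FF : 1/2 Ff : 1/4 ff; conditioning on being pigmented, IV-5 is FF with probability 1/3, Ff with probability 2/3.
III-3 is pigmented so carries F and received f from II-2 (ff), so III-3 is Ff.
Summing over parental genotype combinations, P(offspring has genotype Ff) = 1/3·1/2 + 2/3·1/2 = 1/2.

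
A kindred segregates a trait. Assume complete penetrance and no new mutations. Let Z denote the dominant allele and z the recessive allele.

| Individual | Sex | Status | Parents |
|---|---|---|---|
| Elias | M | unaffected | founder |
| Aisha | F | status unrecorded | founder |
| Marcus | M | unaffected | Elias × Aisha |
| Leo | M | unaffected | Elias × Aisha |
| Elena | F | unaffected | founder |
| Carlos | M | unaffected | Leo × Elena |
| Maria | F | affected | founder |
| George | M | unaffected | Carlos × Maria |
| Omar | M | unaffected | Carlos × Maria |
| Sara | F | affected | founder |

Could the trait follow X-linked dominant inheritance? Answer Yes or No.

A consistent assignment under X-linked dominant exists: Elias X^z Y, Aisha X^Z X^z, Marcus X^z Y, Leo X^z Y, Elena X^z X^z, Carlos X^z Y, Maria X^Z X^z, George X^z Y, Omar X^z Y, Sara X^Z X^Z.
In this assignment every recorded phenotype matches its genotype and every non-founder's genotype is obtainable from its parents' genotypes, so the pedigree is consistent.

Yes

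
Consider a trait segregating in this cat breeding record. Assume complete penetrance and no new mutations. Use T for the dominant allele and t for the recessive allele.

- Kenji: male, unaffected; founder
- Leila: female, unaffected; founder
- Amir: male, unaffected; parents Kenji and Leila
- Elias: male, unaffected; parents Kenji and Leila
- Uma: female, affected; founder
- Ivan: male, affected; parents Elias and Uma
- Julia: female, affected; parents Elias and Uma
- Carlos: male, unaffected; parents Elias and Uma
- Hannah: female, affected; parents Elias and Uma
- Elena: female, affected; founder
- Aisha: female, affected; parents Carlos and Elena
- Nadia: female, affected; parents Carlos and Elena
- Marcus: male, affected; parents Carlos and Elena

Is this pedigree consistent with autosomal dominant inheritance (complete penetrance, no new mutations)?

A consistent assignment under autosomal dominant exists: Kenji tt, Leila tt, Amir tt, Elias tt, Uma Tt, Ivan Tt, Julia Tt, Carlos tt, Hannah Tt, Elena TT, Aisha Tt, Nadia Tt, Marcus Tt.
In this assignment every recorded phenotype matches its genotype and every non-founder's genotype is obtainable from its parents' genotypes, so the pedigree is consistent.

Yes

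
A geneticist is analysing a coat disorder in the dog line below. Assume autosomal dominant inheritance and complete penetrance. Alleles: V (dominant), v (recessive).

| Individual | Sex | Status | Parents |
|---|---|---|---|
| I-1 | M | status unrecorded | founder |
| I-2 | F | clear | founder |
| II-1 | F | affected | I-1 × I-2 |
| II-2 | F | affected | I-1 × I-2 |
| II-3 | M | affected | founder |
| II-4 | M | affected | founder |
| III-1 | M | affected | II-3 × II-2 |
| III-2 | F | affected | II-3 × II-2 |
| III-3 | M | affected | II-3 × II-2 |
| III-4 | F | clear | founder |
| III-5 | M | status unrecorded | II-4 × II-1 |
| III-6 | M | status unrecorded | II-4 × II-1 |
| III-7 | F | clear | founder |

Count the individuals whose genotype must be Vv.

Obligate heterozygotes: II-1 is affected so carries V and received v from I-2 (vv), so II-1 is Vv; II-2 is affected so carries V and received v from I-2 (vv), so II-2 is Vv.
Every other individual is either homozygous by phenotype or has at least one consistent homozygous assignment, so the count is 2.

2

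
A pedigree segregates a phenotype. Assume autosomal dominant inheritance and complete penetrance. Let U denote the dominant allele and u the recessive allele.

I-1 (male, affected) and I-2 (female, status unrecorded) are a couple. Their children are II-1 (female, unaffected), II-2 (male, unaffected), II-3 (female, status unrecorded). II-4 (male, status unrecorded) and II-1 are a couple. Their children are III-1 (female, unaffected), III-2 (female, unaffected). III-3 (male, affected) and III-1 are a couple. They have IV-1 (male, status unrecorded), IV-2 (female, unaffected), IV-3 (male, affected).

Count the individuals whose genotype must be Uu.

3

Obligate heterozygotes: I-1 is affected so carries U and passed u to II-1 (uu), so I-1 is Uu; III-3 is affected so carries U and passed u to IV-2 (uu), so III-3 is Uu; IV-3 is affected so carries U and received u from III-1 (uu), so IV-3 is Uu.
Every other individual is either homozygous by phenotype or has at least one consistent homozygous assignment, so the count is 3.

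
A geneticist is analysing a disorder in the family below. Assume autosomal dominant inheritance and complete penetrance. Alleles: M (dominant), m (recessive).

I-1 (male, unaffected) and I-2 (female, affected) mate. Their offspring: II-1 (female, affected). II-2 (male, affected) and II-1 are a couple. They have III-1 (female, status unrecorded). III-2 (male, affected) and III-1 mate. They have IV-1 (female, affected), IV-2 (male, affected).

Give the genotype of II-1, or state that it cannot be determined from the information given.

From phenotype alone, II-1 is MM or Mm.
II-1 is affected so carries M and received m from I-1 (mm), so II-1 is Mm.

Mm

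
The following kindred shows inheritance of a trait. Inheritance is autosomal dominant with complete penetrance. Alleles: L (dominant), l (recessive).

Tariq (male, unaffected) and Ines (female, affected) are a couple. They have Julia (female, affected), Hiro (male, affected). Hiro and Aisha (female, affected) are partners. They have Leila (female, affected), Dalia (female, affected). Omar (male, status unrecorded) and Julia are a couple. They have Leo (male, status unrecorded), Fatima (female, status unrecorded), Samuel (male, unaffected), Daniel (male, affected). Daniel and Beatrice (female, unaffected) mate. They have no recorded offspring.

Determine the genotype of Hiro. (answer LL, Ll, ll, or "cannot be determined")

Ll

From phenotype alone, Hiro is LL or Ll.
Hiro is affected so carries L and received l from Tariq (ll), so Hiro is Ll.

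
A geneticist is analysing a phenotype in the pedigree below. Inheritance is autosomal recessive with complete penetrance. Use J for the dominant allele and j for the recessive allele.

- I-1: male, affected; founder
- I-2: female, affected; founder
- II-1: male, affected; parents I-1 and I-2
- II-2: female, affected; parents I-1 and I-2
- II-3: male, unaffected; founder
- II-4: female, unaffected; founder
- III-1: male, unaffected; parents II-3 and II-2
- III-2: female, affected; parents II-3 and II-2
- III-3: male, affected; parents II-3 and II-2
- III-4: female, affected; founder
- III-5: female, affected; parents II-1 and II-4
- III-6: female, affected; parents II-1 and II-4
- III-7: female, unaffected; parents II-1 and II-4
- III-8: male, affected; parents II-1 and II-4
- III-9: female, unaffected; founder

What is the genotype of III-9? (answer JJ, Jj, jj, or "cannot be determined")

III-9's phenotype allows JJ or Jj, and no parent or child forces a single allele at both positions; consistent genotype assignments exist with III-9 as JJ or Jj.

cannot be determined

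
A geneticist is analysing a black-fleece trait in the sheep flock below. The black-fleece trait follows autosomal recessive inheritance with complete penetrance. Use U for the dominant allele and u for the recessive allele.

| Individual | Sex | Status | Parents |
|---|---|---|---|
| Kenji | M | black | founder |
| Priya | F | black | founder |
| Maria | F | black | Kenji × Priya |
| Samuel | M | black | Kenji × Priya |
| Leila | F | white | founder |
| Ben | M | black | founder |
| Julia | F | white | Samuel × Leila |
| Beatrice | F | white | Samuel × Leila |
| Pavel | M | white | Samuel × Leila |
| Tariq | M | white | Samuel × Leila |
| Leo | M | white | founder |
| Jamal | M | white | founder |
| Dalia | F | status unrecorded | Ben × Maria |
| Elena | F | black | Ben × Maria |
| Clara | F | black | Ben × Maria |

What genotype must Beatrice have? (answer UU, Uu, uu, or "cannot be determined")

Uu

From phenotype alone, Beatrice is UU or Uu.
Beatrice is white so carries U and received u from Samuel (uu), so Beatrice is Uu.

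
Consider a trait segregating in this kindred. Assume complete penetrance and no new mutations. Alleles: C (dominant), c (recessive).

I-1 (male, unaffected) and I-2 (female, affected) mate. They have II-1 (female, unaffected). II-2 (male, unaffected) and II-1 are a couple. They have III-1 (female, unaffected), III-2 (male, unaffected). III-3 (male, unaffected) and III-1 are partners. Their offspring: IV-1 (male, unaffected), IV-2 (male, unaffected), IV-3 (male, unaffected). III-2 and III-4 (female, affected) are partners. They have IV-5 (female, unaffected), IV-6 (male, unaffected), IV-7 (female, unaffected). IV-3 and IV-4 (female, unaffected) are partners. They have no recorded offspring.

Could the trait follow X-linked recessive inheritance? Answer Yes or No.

No

Under X-linked recessive, IV-6 (unaffected, male) cannot arise from III-2 (unaffected) × III-4 (affected).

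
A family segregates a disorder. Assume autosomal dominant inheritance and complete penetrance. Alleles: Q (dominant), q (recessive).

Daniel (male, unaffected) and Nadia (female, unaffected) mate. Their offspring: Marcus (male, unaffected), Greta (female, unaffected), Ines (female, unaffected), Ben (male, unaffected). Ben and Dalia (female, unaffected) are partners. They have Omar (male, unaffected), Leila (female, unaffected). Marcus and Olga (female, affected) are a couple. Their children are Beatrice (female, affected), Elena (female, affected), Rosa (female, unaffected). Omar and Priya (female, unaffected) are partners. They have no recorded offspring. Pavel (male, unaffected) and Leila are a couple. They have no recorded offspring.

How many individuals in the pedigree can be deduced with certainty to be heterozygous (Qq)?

Obligate heterozygotes: Olga is affected so carries Q and passed q to Rosa (qq), so Olga is Qq; Beatrice is affected so carries Q and received q from Marcus (qq), so Beatrice is Qq; Elena is affected so carries Q and received q from Marcus (qq), so Elena is Qq.
Every other individual is either homozygous by phenotype or has at least one consistent homozygous assignment, so the count is 3.

3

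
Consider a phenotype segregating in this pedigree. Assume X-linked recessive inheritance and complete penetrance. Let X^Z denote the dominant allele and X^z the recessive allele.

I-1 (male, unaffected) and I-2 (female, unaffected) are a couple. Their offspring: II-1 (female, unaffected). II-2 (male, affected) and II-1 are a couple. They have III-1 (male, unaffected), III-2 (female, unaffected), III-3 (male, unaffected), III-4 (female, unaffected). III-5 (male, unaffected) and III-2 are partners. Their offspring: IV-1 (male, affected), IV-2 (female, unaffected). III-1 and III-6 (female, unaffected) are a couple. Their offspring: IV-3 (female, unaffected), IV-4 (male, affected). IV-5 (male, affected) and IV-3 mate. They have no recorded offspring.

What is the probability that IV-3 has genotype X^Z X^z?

III-1 is unaffected, so III-1 is X^Z Y.
III-6 is unaffected so carries Z and passed z to IV-4 (X^z Y), so III-6 is X^Z X^z.
Their cross gives offspring ratios 1/2 X^Z X^Z : 1/2 X^Z X^z. Conditioning on IV-3 being unaffected, P(X^Z X^z) = 1/2 / 1 = 1/2.

1/2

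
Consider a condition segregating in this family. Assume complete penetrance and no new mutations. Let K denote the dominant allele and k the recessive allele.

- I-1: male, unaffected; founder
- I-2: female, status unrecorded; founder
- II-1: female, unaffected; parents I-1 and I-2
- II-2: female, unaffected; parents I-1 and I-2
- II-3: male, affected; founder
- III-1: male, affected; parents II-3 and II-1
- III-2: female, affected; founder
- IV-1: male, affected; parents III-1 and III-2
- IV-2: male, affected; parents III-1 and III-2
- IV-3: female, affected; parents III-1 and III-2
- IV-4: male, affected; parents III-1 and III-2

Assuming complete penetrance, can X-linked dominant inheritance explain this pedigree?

Under X-linked dominant, III-1 (affected, male) cannot arise from II-3 (affected) × II-1 (unaffected).

No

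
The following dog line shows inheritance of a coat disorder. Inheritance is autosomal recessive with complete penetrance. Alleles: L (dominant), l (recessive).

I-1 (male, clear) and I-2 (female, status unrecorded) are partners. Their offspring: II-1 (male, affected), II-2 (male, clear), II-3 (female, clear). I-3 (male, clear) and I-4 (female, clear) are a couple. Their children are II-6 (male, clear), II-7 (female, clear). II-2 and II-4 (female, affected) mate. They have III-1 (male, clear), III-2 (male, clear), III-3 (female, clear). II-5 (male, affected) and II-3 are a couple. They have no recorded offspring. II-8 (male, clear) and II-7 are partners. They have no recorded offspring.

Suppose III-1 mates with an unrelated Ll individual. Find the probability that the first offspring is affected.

III-1 is clear so carries L and received l from II-4 (ll), so III-1 is Ll.
The cross gives 1/4 LL : 1/2 Ll : 1/4 ll, so P(offspring is affected) = 1/4.

1/4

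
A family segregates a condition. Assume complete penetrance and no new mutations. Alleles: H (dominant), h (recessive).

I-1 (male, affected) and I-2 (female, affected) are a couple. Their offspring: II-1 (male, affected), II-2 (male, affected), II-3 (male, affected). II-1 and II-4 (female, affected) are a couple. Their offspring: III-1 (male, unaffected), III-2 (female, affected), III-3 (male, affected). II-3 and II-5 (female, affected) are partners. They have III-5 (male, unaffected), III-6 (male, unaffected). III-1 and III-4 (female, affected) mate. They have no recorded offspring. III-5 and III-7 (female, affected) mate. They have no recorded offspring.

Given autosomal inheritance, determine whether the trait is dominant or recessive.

II-1 and II-4 are both affected yet have an unaffected child III-1. Under a recessive model two affected parents are homozygous and every child would be affected, so the trait cannot be recessive.

dominant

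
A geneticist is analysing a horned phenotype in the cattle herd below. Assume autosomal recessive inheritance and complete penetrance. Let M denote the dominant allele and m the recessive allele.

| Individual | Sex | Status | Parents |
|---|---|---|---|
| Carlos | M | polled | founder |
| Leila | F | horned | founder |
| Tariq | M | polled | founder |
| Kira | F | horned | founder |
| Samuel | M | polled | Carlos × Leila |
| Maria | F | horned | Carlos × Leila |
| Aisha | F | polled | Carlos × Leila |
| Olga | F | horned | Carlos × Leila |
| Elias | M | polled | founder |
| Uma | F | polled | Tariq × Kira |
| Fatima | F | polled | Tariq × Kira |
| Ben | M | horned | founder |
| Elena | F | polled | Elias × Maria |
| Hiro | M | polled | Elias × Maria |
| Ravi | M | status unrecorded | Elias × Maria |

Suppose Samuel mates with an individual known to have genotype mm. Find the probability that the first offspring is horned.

Samuel is polled so carries M and received m from Leila (mm), so Samuel is Mm.
The cross gives 1/2 Mm : 1/2 mm, so P(offspring is horned) = 1/2.

1/2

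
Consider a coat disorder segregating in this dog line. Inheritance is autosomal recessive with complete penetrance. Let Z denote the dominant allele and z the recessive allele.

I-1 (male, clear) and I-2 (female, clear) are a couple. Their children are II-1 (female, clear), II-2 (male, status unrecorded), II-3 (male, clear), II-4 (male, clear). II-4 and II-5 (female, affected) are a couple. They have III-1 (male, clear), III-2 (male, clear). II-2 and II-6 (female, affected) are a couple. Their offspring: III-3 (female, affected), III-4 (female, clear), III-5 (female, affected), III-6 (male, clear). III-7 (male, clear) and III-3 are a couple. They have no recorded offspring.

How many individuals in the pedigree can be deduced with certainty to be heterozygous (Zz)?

Obligate heterozygotes: II-2 passed Z to III-4 (Zz, whose z came from II-6) and passed z to III-3 (zz), so II-2 is Zz; III-1 is clear so carries Z and received z from II-5 (zz), so III-1 is Zz; III-2 is clear so carries Z and received z from II-5 (zz), so III-2 is Zz; III-4 is clear so carries Z and received z from II-6 (zz), so III-4 is Zz; III-6 is clear so carries Z and received z from II-6 (zz), so III-6 is Zz.
Every other individual is either homozygous by phenotype or has at least one consistent homozygous assignment, so the count is 5.

5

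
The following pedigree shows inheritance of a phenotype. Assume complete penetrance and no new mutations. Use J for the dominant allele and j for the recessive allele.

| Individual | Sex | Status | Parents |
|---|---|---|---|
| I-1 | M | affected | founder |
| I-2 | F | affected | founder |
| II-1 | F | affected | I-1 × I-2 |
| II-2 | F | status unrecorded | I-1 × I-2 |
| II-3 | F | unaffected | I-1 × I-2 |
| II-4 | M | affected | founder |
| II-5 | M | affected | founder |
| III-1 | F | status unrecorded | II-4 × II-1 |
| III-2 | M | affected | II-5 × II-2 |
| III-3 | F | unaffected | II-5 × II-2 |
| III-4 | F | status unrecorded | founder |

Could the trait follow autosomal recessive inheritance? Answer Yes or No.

Under autosomal recessive, II-3 (unaffected, female) cannot arise from I-1 (affected) × I-2 (affected).

No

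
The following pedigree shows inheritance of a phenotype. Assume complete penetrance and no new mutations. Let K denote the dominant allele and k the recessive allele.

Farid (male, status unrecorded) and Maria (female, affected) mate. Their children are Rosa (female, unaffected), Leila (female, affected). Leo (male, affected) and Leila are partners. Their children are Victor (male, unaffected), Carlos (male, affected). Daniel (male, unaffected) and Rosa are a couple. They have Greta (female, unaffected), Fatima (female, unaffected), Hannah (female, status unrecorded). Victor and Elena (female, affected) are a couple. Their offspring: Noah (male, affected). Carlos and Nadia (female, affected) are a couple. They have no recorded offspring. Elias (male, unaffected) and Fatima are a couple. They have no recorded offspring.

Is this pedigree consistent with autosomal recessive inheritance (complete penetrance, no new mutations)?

No

Under autosomal recessive, Victor (unaffected, male) cannot arise from Leo (affected) × Leila (affected).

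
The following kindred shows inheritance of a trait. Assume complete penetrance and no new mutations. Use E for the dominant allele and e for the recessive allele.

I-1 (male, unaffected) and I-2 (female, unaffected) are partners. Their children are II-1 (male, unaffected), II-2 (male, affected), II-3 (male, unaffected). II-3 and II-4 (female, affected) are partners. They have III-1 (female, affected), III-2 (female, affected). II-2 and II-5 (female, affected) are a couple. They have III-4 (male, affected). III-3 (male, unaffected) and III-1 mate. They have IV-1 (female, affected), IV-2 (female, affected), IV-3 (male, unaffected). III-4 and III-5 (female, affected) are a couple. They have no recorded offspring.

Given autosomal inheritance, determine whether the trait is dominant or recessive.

recessive

I-1 and I-2 are both unaffected yet have an affected child II-2. Under dominance, an affected child requires at least one affected parent, so the trait cannot be dominant.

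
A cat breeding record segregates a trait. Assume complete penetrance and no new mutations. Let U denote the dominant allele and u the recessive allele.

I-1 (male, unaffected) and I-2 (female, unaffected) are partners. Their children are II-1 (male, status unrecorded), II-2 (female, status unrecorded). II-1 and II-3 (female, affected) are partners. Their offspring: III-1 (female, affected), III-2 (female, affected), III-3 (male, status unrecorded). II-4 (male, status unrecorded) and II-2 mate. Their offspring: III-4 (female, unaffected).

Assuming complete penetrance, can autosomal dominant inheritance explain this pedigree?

A consistent assignment under autosomal dominant exists: I-1 uu, I-2 uu, II-1 uu, II-2 uu, II-3 UU, II-4 Uu, III-1 Uu, III-2 Uu, III-3 Uu, III-4 uu.
In this assignment every recorded phenotype matches its genotype and every non-founder's genotype is obtainable from its parents' genotypes, so the pedigree is consistent.

Yes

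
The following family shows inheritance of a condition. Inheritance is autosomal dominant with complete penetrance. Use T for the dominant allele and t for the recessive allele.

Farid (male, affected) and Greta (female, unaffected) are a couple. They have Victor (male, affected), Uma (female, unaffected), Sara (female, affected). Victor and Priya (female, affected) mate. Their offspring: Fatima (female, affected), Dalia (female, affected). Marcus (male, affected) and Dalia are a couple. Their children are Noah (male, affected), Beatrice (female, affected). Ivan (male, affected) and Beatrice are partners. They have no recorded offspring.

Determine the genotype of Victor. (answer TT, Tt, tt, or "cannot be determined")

Tt

From phenotype alone, Victor is TT or Tt.
Victor is affected so carries T and received t from Greta (tt), so Victor is Tt.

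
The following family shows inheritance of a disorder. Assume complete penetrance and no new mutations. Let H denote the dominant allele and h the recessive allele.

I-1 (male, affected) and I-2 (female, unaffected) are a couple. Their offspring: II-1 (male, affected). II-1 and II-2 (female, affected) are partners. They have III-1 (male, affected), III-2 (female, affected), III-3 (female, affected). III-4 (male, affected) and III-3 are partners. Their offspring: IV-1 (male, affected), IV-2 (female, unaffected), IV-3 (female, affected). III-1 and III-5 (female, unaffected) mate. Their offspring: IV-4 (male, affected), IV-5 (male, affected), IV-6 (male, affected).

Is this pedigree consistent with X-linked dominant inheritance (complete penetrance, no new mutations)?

No

Under X-linked dominant, II-1 (affected, male) cannot arise from I-1 (affected) × I-2 (unaffected).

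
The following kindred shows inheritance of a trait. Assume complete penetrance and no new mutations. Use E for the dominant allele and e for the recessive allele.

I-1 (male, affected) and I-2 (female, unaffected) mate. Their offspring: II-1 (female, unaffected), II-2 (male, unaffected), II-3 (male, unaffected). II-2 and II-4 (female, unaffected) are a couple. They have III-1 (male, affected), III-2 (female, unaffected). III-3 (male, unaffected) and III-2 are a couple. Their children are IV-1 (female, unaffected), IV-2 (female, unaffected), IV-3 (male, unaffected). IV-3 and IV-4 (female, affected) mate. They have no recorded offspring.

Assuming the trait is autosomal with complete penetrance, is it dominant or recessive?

II-2 and II-4 are both unaffected yet have an affected child III-1. Under dominance, an affected child requires at least one affected parent, so the trait cannot be dominant.

recessive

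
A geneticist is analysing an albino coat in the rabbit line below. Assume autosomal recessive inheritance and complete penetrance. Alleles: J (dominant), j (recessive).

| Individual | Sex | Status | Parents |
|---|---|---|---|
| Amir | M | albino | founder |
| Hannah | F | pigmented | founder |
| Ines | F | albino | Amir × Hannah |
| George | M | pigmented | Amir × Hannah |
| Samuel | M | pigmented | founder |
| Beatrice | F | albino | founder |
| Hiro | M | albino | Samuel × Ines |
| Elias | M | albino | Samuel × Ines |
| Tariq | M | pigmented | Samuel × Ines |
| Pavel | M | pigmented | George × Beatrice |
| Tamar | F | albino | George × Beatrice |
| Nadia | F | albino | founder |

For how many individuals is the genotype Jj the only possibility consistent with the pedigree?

5

Obligate heterozygotes: Hannah is pigmented so carries J and passed j to Ines (jj), so Hannah is Jj; George is pigmented so carries J and received j from Amir (jj), so George is Jj; Samuel is pigmented so carries J and passed j to Hiro (jj), so Samuel is Jj; Tariq is pigmented so carries J and received j from Ines (jj), so Tariq is Jj; Pavel is pigmented so carries J and received j from Beatrice (jj), so Pavel is Jj.
Every other individual is either homozygous by phenotype or has at least one consistent homozygous assignment, so the count is 5.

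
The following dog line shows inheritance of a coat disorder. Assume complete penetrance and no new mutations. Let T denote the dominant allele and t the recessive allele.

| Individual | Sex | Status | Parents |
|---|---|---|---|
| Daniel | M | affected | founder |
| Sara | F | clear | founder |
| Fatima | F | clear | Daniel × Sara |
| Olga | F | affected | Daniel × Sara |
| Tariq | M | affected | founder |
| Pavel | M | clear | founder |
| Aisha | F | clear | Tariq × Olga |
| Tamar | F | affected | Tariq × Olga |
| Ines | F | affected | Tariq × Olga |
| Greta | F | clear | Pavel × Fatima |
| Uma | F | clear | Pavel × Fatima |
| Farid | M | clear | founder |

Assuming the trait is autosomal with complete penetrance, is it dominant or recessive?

dominant

Tariq and Olga are both affected yet have a clear child Aisha. Under a recessive model two affected parents are homozygous and every child would be affected, so the trait cannot be recessive.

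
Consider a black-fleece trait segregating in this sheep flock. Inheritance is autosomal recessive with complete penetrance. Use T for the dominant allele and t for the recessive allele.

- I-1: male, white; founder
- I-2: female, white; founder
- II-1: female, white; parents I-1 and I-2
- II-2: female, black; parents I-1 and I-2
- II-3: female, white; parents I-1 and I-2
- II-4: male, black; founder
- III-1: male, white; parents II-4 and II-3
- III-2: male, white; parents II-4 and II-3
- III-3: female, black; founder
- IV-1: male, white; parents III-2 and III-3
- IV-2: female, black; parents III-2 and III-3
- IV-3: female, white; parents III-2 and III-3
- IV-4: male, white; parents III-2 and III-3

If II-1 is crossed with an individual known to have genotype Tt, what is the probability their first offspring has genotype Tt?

1/2

I-1 is white so carries T and passed t to II-2 (tt), so I-1 is Tt.
I-2 is white so carries T and passed t to II-2 (tt), so I-2 is Tt.
II-1 is a white offspring of I-1 (Tt) × I-2 (Tt), whose cross gives 1/4 TT : 1/2 Tt : 1/4 tt; conditioning on being white, II-1 is TT with probability 1/3, Tt with probability 2/3.
Summing over parental genotype combinations, P(offspring has genotype Tt) = 1/3·1/2 + 2/3·1/2 = 1/2.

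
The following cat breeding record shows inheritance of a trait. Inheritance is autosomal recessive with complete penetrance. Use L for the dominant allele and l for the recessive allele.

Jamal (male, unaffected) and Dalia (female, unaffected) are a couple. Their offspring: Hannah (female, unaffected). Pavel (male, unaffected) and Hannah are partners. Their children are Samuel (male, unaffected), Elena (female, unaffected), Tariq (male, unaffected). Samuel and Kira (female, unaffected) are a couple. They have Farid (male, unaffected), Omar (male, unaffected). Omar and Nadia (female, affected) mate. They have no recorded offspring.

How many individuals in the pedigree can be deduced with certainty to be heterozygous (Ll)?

0

No individual's genotype is forced to Ll by the pedigree, so the count is 0.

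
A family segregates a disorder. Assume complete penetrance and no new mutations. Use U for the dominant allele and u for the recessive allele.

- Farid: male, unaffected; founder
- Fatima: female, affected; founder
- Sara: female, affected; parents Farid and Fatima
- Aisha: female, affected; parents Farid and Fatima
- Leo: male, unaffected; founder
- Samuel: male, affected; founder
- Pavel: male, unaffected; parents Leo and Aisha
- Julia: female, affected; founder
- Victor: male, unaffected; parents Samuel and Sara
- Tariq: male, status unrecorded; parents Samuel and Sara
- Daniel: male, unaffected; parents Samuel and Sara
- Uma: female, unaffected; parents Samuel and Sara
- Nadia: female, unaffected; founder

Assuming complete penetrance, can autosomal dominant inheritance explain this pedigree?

A consistent assignment under autosomal dominant exists: Farid uu, Fatima UU, Sara Uu, Aisha Uu, Leo uu, Samuel Uu, Pavel uu, Julia UU, Victor uu, Tariq UU, Daniel uu, Uma uu, Nadia uu.
In this assignment every recorded phenotype matches its genotype and every non-founder's genotype is obtainable from its parents' genotypes, so the pedigree is consistent.

Yes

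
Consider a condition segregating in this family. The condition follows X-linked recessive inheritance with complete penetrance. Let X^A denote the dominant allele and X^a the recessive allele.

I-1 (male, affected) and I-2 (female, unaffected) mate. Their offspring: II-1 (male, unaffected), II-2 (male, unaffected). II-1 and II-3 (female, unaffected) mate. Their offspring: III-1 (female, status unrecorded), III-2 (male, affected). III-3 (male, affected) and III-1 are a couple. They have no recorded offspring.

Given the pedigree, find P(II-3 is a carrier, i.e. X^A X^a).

1

II-3 is unaffected so carries A and passed a to III-2 (X^a Y), so II-3 is X^A X^a, giving P(X^A X^a) = 1.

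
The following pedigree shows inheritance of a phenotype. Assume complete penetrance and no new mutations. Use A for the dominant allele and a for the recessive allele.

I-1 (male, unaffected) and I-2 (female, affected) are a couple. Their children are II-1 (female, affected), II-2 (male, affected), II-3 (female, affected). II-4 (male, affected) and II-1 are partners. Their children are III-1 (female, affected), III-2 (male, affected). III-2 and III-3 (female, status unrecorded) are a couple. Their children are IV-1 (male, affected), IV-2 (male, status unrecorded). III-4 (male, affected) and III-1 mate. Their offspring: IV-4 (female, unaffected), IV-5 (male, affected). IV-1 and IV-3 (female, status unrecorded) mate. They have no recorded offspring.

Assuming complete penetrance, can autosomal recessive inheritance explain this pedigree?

Under autosomal recessive, IV-4 (unaffected, female) cannot arise from III-4 (affected) × III-1 (affected).

No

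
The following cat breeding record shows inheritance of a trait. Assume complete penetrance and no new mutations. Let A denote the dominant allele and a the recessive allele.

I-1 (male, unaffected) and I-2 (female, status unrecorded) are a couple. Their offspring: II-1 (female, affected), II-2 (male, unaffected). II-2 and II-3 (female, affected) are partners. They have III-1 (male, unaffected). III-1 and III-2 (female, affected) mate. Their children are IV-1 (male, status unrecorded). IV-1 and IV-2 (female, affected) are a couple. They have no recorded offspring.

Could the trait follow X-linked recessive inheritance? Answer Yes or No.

Under X-linked recessive, II-1 (affected, female) cannot arise from I-1 (unaffected) × I-2 (unrecorded).

No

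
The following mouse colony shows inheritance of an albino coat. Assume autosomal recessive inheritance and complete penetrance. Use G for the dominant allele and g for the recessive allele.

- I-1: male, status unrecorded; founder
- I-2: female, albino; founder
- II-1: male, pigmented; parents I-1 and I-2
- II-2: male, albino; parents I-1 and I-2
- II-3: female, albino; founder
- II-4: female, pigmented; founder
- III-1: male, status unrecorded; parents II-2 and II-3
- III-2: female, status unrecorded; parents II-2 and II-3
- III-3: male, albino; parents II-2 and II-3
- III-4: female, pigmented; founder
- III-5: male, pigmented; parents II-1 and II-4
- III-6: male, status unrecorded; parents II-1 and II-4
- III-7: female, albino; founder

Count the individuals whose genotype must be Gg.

2

Obligate heterozygotes: I-1 passed G to II-1 (Gg, whose g came from I-2) and passed g to II-2 (gg), so I-1 is Gg; II-1 is pigmented so carries G and received g from I-2 (gg), so II-1 is Gg.
Every other individual is either homozygous by phenotype or has at least one consistent homozygous assignment, so the count is 2.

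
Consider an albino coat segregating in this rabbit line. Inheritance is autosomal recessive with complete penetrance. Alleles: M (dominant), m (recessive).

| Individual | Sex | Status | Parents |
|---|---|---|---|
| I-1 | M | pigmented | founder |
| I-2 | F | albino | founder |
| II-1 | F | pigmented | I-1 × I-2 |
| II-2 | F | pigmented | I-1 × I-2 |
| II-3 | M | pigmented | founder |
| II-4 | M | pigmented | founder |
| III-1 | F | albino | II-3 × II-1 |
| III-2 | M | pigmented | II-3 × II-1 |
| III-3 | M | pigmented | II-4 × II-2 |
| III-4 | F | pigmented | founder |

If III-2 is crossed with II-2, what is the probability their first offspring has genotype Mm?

II-3 is pigmented so carries M and passed m to III-1 (mm), so II-3 is Mm.
II-1 is pigmented so carries M and received m from I-2 (mm), so II-1 is Mm.
III-2 is a pigmented offspring of II-3 (Mm) × II-1 (Mm), whose cross gives 1/4 MM : 1/2 Mm : 1/4 mm; conditioning on being pigmented, III-2 is MM with probability 1/3, Mm with probability 2/3.
II-2 is pigmented so carries M and received m from I-2 (mm), so II-2 is Mm.
Summing over parental genotype combinations, P(offspring has genotype Mm) = 1/3·1/2 + 2/3·1/2 = 1/2.

1/2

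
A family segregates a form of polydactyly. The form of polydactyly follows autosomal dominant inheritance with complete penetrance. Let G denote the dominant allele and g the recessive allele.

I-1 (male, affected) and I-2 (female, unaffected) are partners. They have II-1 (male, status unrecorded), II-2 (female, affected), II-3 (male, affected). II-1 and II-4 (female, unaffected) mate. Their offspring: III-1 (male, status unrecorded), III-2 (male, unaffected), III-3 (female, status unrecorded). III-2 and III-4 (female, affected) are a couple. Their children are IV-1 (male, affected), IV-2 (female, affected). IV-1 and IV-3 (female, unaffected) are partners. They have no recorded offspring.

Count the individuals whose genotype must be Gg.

Obligate heterozygotes: II-2 is affected so carries G and received g from I-2 (gg), so II-2 is Gg; II-3 is affected so carries G and received g from I-2 (gg), so II-3 is Gg; IV-1 is affected so carries G and received g from III-2 (gg), so IV-1 is Gg; IV-2 is affected so carries G and received g from III-2 (gg), so IV-2 is Gg.
Every other individual is either homozygous by phenotype or has at least one consistent homozygous assignment, so the count is 4.

4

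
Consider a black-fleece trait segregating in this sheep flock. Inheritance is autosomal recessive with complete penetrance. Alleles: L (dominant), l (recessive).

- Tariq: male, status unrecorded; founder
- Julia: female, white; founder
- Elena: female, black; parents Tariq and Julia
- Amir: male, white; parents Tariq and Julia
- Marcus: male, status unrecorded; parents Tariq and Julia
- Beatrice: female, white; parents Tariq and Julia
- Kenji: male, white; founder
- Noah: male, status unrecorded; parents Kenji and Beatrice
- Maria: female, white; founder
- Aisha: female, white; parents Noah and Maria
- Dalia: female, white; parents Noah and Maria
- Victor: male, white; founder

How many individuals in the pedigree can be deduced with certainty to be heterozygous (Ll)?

1

Obligate heterozygotes: Julia is white so carries L and passed l to Elena (ll), so Julia is Ll.
Every other individual is either homozygous by phenotype or has at least one consistent homozygous assignment, so the count is 1.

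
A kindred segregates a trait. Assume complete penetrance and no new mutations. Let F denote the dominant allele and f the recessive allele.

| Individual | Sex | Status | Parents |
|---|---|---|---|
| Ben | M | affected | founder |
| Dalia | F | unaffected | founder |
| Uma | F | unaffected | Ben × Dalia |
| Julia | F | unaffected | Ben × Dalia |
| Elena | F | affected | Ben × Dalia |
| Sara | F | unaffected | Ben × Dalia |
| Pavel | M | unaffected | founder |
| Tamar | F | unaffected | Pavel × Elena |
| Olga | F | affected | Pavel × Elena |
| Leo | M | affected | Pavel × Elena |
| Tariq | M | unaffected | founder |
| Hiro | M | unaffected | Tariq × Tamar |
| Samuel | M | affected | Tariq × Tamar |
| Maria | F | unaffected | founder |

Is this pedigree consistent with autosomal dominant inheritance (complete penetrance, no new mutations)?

No

Under autosomal dominant, Samuel (affected, male) cannot arise from Tariq (unaffected) × Tamar (unaffected).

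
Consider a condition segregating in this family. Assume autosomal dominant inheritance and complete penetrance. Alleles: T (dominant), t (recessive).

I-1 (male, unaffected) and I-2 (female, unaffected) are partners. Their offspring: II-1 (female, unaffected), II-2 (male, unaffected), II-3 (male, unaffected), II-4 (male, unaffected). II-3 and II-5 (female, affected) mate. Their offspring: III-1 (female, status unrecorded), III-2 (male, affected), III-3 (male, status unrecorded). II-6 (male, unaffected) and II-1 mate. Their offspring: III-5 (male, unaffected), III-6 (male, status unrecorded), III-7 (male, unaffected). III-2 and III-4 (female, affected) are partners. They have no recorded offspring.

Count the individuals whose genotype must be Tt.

Obligate heterozygotes: III-2 is affected so carries T and received t from II-3 (tt), so III-2 is Tt.
Every other individual is either homozygous by phenotype or has at least one consistent homozygous assignment, so the count is 1.

1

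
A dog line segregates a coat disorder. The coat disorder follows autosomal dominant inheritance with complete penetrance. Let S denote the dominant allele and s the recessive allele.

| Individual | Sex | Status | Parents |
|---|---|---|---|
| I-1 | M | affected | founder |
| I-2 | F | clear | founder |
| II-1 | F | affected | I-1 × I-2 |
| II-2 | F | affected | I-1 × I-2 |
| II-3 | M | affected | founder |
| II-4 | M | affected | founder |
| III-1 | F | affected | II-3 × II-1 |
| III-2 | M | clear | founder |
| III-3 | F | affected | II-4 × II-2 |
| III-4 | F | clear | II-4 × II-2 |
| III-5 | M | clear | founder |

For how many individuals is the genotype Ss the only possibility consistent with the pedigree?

Obligate heterozygotes: II-1 is affected so carries S and received s from I-2 (ss), so II-1 is Ss; II-2 is affected so carries S and received s from I-2 (ss), so II-2 is Ss; II-4 is affected so carries S and passed s to III-4 (ss), so II-4 is Ss.
Every other individual is either homozygous by phenotype or has at least one consistent homozygous assignment, so the count is 3.

3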